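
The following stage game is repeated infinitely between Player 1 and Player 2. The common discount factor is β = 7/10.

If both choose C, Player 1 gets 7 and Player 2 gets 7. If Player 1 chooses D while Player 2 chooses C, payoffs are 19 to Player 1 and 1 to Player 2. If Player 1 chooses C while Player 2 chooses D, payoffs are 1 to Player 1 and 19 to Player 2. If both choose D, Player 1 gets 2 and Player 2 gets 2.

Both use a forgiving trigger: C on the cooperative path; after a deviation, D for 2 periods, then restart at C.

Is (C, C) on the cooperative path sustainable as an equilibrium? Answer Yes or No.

Comparing payoff streams over the 3 periods until play realigns: cooperate → 7(1+β+…+β^2); deviate → 19 + 2(β+…+β^2).
Cooperation is sustained iff (7−2)(β+…+β^2) ≥ 19−7.
β+…+β^2 = 7/10·(1−(7/10)^2)/(1−7/10) = 1.1900, and (19−7)/(7−2) = 2.4000.
1.1900 < 2.4000, so cooperation is not sustainable.

No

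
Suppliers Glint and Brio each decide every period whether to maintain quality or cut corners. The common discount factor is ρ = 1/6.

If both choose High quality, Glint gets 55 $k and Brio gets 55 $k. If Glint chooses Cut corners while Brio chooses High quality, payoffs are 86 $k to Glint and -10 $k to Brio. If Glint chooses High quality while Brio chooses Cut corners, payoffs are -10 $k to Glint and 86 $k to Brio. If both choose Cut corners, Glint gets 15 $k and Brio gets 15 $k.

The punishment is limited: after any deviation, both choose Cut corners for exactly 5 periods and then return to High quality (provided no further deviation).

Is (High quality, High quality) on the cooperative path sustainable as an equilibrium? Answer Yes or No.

No

Comparing payoff streams over the 6 periods until play realigns: cooperate → 55(1+ρ+…+ρ^5); deviate → 86 + 15(ρ+…+ρ^5).
Cooperation is sustained iff (55−15)(ρ+…+ρ^5) ≥ 86−55.
ρ+…+ρ^5 = 1/6·(1−(1/6)^5)/(1−1/6) = 0.2000, and (86−55)/(55−15) = 0.7750.
0.2000 < 0.7750, so cooperation is not sustainable.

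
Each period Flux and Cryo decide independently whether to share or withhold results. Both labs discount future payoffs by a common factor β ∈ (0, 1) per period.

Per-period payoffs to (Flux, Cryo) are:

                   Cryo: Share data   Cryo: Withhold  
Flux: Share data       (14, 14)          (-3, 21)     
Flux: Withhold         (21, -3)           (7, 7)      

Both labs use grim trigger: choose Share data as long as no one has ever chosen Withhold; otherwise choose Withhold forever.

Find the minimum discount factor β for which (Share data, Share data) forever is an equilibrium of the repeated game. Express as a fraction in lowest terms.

Under grim trigger the critical discount factor is (T−C)/(T−P) with T = 21, C = 14, P = 7.
β* = (21−14)/(21−7) = 7/14 = 1/2.

1/2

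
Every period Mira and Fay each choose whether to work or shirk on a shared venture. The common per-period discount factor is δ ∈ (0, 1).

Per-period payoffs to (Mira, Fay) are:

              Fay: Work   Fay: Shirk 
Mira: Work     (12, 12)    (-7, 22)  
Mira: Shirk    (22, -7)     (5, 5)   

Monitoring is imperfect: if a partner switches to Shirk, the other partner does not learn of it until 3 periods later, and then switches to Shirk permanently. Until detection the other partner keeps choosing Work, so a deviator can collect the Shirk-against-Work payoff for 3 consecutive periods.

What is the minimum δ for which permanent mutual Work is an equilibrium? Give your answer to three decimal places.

The best deviation is to choose Shirk for all 3 undetected periods, earning 22 each, then 5 forever once detected.
Deviation value: 22(1−δ^3)/(1−δ) + 5δ^3/(1−δ); cooperation value: 12/(1−δ).
IC: 12 ≥ 22(1−δ^3) + 5δ^3 = 22 − 17δ^3.
So δ^3 ≥ 10/17, giving δ ≥ (10/17)^(1/3) ≈ 0.838.

0.838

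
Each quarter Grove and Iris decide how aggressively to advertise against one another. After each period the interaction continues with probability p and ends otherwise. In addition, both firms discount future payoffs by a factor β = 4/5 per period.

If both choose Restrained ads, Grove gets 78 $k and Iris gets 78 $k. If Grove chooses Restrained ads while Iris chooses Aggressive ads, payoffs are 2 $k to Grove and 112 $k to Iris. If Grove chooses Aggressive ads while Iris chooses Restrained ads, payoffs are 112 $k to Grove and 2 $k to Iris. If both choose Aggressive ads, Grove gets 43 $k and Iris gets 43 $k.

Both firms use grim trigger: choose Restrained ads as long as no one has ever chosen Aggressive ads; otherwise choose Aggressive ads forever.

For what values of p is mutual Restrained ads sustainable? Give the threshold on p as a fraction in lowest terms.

Expected continuation weight on next period's payoff is β·p = 4/5·p, which plays the role of the discount factor.
Cooperation requires 4/5·p ≥ (112−78)/(112−43) = 34/69, hence p ≥ 85/138.

85/138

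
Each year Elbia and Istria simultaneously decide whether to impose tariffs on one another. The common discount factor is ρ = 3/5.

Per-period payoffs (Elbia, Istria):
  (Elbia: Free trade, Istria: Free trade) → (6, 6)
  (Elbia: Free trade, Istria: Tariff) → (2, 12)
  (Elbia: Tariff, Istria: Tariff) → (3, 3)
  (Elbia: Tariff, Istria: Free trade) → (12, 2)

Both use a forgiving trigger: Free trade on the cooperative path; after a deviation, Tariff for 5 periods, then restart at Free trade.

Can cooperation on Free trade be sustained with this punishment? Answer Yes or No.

No

A one-shot deviation gives 12 now, then 3 for 5 periods, then back to 6.
Gain from deviating: (12−6) today; loss: (6−3) in each of the next 5 periods.
No-deviation condition: (6−3)(ρ+…+ρ^5) ≥ 12−6, i.e. ρ+…+ρ^5 ≥ 2.
At ρ = 3/5: ρ+…+ρ^5 = 1.3834 < 2.0000.
So cooperation is not sustainable.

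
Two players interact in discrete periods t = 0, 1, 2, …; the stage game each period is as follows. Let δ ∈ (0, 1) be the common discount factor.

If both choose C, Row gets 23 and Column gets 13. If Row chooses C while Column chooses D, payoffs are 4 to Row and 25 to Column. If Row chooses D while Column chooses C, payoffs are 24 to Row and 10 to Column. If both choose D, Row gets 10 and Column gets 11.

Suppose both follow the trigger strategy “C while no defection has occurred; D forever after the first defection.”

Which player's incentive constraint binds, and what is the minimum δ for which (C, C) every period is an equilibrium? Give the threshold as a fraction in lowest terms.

Column; δ ≥ 6/7

Row's threshold: (24−23)/(24−10) = 1/14.
Column's threshold: (25−13)/(25−11) = 6/7.
1/14 < 6/7, so Column binds and δ* = 6/7.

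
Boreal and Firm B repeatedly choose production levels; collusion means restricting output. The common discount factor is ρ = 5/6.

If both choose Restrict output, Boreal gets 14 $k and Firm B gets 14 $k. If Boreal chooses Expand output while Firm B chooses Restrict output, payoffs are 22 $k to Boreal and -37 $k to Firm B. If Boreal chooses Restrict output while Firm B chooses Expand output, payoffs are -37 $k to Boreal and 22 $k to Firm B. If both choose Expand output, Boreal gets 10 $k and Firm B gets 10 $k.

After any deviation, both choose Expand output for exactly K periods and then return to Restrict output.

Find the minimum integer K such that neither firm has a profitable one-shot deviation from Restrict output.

No profitable deviation requires (14−10)(ρ+…+ρ^K) ≥ 22−14, i.e. ρ+…+ρ^K ≥ 2 ≈ 2.0000.
With ρ = 5/6, the partial sums are K=1: 0.8333, K=2: 1.5278, K=3: 2.1065.
K = 3 is the first length at which the sum reaches 2.0000.

3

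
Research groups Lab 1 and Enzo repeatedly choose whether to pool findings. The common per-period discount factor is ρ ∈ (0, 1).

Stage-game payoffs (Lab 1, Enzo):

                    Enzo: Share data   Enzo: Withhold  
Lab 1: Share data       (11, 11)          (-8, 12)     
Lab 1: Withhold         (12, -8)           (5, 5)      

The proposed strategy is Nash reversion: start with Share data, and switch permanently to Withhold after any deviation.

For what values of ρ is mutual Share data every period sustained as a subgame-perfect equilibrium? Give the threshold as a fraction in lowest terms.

Under grim trigger the critical discount factor is (T−C)/(T−P) with T = 12, C = 11, P = 5.
ρ* = (12−11)/(12−5) = 1/7.

1/7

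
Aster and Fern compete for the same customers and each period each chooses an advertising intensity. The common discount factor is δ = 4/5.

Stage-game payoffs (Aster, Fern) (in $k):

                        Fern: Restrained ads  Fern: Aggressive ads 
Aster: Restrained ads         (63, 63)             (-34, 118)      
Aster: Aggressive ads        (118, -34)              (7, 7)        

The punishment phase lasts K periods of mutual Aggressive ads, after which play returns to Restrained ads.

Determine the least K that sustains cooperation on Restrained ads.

IC: δ(1−δ^K)/(1−δ) ≥ (118−63)/(63−7) = 55/56.
With δ = 4/5: need 1 − δ^K ≥ 55/56·(1−4/5)/(4/5), i.e. δ^K ≤ 0.7545.
Since (4/5)^1 = 0.8000 and (4/5)^2 = 0.6400, the smallest such K is 2.

2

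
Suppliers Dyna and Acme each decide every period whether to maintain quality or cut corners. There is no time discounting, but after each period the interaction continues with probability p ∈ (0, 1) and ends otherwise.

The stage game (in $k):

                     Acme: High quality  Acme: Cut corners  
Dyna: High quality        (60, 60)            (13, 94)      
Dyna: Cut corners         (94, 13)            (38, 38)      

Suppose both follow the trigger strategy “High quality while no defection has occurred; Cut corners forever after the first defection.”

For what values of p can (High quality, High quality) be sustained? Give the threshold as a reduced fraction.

17/28

Expected cooperation value is 60 + p·60 + p²·60 + … = 60/(1−p); deviation gives 94 + p·38/(1−p).
60 ≥ 94(1−p) + 38p ⇒ 56p ≥ 34 ⇒ p ≥ 34/56 = 17/28.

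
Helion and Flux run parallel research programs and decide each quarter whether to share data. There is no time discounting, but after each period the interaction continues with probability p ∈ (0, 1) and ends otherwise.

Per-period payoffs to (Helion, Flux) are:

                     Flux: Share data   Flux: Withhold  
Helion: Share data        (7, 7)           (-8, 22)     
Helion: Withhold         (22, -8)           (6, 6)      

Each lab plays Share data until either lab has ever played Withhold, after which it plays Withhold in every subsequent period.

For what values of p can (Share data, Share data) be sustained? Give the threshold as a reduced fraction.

15/16

Expected cooperation value is 7 + p·7 + p²·7 + … = 7/(1−p); deviation gives 22 + p·6/(1−p).
7 ≥ 22(1−p) + 6p ⇒ 16p ≥ 15 ⇒ p ≥ 15/16.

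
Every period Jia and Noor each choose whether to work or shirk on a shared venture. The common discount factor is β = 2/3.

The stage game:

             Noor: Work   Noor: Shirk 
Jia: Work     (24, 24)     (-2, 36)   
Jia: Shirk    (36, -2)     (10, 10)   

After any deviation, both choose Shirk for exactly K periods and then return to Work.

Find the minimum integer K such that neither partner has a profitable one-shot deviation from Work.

Need Σ_{k=1}^{K} β^k ≥ (36−24)/(24−10) = 0.8571 at β = 2/3.
At K = 1 the sum is 0.6667 < 0.8571; at K = 2 it is 1.1111 ≥ 0.8571.
So the minimum punishment length is K = 2.

2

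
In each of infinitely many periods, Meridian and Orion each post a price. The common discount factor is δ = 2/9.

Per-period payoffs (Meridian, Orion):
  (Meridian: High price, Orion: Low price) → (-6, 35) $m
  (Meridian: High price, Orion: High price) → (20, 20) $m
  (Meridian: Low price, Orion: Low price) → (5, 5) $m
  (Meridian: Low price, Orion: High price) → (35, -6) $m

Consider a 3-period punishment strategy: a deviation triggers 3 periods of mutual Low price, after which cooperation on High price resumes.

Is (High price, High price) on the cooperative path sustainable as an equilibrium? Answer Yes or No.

A one-shot deviation gives 35 now, then 5 for 3 periods, then back to 20.
Gain from deviating: (35−20) today; loss: (20−5) in each of the next 3 periods.
No-deviation condition: (20−5)(δ+…+δ^3) ≥ 35−20, i.e. δ+…+δ^3 ≥ 1.
At δ = 2/9: δ+…+δ^3 = 0.2826 < 1.0000.
So cooperation is not sustainable.

No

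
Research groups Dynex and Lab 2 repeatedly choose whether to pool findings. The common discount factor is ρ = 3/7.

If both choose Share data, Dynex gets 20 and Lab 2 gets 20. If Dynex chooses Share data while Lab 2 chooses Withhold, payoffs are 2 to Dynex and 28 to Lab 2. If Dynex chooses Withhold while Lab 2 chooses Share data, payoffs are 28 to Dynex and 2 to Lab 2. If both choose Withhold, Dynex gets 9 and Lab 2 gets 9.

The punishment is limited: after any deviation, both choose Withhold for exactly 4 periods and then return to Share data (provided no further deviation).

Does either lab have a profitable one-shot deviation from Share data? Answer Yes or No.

Yes

A one-shot deviation gives 28 now, then 9 for 4 periods, then back to 20.
Gain from deviating: (28−20) today; loss: (20−9) in each of the next 4 periods.
No-deviation condition: (20−9)(ρ+…+ρ^4) ≥ 28−20, i.e. ρ+…+ρ^4 ≥ 8/11.
At ρ = 3/7: ρ+…+ρ^4 = 0.7247 < 0.7273.
So cooperation is not sustainable.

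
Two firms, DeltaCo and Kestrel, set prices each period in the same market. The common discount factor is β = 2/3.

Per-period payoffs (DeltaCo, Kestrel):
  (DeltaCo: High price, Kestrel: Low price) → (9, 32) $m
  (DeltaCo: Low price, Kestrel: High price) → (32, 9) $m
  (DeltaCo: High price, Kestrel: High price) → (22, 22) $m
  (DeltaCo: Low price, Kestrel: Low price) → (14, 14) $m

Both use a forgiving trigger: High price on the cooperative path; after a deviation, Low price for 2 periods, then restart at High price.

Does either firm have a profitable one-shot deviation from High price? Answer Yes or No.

A one-shot deviation gives 32 now, then 14 for 2 periods, then back to 22.
Gain from deviating: (32−22) today; loss: (22−14) in each of the next 2 periods.
No-deviation condition: (22−14)(β+…+β^2) ≥ 32−22, i.e. β+…+β^2 ≥ 5/4.
At β = 2/3: β+…+β^2 = 1.1111 < 1.2500.
So cooperation is not sustainable.

Yes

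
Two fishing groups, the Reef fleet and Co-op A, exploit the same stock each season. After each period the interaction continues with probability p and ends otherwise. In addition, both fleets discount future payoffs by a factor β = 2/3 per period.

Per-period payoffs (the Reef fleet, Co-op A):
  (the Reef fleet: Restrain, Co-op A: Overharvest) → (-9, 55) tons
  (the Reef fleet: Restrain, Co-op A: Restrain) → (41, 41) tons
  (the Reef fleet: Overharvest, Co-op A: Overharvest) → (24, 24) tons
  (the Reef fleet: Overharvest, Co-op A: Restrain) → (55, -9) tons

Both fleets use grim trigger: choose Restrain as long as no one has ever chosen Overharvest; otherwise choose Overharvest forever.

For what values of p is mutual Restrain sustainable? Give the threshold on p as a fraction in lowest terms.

21/31

With continuation probability p and discount β, the effective per-period discount factor is βp.
Grim-trigger IC: βp ≥ (55−41)/(55−24) = 14/31.
So p ≥ (14/31)/(2/3) = 21/31.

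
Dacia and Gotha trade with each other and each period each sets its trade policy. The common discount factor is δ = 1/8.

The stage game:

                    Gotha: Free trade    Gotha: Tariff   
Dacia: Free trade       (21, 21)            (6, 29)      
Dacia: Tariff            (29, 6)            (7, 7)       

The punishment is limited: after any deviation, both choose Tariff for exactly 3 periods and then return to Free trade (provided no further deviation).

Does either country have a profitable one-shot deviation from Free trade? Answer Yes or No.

A one-shot deviation gives 29 now, then 7 for 3 periods, then back to 21.
Gain from deviating: (29−21) today; loss: (21−7) in each of the next 3 periods.
No-deviation condition: (21−7)(δ+…+δ^3) ≥ 29−21, i.e. δ+…+δ^3 ≥ 4/7.
At δ = 1/8: δ+…+δ^3 = 0.1426 < 0.5714.
So cooperation is not sustainable.

Yes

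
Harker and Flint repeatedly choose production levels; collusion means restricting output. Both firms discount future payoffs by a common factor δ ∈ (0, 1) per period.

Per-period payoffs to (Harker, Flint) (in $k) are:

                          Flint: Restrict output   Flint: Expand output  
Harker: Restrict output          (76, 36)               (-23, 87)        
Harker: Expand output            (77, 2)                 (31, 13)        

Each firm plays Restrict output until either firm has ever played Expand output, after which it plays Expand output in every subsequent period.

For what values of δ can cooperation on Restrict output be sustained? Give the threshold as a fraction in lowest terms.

For Harker: deviation gain 77−76 = 1, per-period punishment loss 76−31 = 45. IC gives δ ≥ 1/46.
For Flint: gain 51, loss 23 per period, so δ ≥ 51/74.
The tighter constraint is Flint's, so cooperation needs δ ≥ 51/74.

51/74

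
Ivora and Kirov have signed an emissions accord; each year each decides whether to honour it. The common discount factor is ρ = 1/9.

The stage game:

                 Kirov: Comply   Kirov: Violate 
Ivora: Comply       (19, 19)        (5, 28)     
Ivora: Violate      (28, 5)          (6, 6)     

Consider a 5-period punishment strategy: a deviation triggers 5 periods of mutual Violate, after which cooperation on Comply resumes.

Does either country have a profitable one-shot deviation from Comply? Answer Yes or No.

IC: ρ+…+ρ^5 ≥ (28−19)/(19−6) = 9/13.
At ρ = 1/9: partial sum = 0.1250 < 0.6923. Cooperation not sustainable.

Yes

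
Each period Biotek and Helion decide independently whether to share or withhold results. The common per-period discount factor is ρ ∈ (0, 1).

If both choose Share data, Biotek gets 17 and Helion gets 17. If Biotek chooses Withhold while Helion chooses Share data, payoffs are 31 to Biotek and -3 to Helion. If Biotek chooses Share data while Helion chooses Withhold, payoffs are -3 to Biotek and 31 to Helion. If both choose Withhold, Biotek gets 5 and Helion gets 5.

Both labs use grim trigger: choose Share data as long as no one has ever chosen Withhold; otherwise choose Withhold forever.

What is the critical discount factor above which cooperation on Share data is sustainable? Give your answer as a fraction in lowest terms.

One-period gain from deviating is 31 − 17 = 14. The loss is 17 − 5 = 12 in every subsequent period, with present value 12·ρ/(1−ρ).
Deviation is unprofitable when 12·ρ/(1−ρ) ≥ 14, i.e. ρ/(1−ρ) ≥ 7/6.
Equivalently ρ ≥ 14/(14+12) = 7/13.

7/13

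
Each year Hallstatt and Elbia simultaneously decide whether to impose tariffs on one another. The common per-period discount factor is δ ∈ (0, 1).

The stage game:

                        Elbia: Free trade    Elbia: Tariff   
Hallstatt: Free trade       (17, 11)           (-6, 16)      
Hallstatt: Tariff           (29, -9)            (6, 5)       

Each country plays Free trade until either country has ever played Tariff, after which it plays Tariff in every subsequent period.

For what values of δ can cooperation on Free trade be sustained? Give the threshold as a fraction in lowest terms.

12/23

For Hallstatt: deviation gain 29−17 = 12, per-period punishment loss 17−6 = 11. IC gives δ ≥ 12/23.
For Elbia: gain 5, loss 6 per period, so δ ≥ 5/11.
The tighter constraint is Hallstatt's, so cooperation needs δ ≥ 12/23.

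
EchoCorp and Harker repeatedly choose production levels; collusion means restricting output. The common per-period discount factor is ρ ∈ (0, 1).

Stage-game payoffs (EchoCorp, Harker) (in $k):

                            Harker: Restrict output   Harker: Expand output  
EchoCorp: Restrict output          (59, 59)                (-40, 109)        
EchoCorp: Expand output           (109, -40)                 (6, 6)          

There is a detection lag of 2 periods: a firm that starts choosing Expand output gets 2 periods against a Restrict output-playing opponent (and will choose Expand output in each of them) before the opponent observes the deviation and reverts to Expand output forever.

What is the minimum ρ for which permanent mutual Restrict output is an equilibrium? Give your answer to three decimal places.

0.697

A deviator earns 109 for 2 periods, then 6 forever; cooperating earns 59 forever. Multiplying the IC by (1−ρ):
59 ≥ 109(1−ρ^2) + 6ρ^2, so 103·ρ^2 ≥ 50 and ρ^2 ≥ 50/103.
ρ ≥ (50/103)^(1/2) ≈ 0.697.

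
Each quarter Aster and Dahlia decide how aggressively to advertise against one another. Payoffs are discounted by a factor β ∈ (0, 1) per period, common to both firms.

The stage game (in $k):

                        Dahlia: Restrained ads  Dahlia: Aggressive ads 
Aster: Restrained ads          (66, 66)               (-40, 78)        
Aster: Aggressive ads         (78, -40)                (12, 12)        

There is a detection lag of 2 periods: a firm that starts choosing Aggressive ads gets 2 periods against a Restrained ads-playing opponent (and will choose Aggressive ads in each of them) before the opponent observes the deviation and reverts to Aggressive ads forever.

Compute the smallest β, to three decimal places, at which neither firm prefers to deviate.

0.426

Deviating for the 2 undetected periods gains 78−66 = 12 per period over cooperation, then loses 66−12 = 54 per period forever once punishment starts.
Gain: 12(1 + β + … + β^1); loss: 54·β^2/(1−β).
No profitable deviation ⇔ 12(1−β^2) ≤ 54·β^2, i.e. β^2 ≥ 12/(12+54) = 2/11.
Hence β ≥ (2/11)^(1/2) ≈ 0.426.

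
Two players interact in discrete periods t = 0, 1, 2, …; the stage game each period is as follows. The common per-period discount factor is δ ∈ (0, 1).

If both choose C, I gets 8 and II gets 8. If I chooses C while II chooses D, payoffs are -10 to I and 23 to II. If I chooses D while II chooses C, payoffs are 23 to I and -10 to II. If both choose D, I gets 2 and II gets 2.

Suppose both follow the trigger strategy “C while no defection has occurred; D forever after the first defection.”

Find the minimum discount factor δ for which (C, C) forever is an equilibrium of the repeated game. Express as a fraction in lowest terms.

5/7

Under grim trigger the critical discount factor is (T−C)/(T−P) with T = 23, C = 8, P = 2.
δ* = (23−8)/(23−2) = 15/21 = 5/7.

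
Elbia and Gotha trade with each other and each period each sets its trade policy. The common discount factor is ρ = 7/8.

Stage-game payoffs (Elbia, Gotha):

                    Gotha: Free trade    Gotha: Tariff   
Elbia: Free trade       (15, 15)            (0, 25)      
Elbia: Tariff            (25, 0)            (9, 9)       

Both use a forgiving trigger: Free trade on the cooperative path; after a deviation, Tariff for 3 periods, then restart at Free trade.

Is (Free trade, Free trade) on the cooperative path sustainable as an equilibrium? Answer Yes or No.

Yes

Comparing payoff streams over the 4 periods until play realigns: cooperate → 15(1+ρ+…+ρ^3); deviate → 25 + 9(ρ+…+ρ^3).
Cooperation is sustained iff (15−9)(ρ+…+ρ^3) ≥ 25−15.
ρ+…+ρ^3 = 7/8·(1−(7/8)^3)/(1−7/8) = 2.3105, and (25−15)/(15−9) = 1.6667.
2.3105 ≥ 1.6667, so cooperation is sustainable.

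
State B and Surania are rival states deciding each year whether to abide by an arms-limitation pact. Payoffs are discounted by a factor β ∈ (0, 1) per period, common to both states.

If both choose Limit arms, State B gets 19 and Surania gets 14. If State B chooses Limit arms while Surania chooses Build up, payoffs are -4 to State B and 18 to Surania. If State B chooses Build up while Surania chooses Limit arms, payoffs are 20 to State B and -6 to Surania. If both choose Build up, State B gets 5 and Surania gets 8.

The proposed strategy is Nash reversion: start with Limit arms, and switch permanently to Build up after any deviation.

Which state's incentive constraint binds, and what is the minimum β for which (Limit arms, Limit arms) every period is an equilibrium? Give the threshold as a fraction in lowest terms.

Surania; β ≥ 2/5

State B: cooperation gives 19 each period; deviation gives 20 once then 5 forever.
  19/(1−β) ≥ 20 + 5β/(1−β) ⇒ β ≥ 1/15.
Surania: cooperation gives 14 each period; deviation gives 18 once then 8 forever.
  β ≥ 4/10 = 2/5.
Both must hold, so the binding constraint is Surania's: β ≥ 2/5.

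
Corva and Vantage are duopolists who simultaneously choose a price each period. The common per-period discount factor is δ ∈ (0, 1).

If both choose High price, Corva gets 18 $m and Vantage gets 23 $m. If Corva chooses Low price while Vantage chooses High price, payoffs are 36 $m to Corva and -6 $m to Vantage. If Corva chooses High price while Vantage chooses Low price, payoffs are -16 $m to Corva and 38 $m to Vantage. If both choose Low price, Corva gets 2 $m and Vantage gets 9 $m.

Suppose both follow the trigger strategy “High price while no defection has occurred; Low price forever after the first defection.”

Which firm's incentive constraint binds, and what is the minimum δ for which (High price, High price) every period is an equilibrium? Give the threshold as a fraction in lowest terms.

Corva: cooperation gives 18 each period; deviation gives 36 once then 2 forever.
  18/(1−δ) ≥ 36 + 2δ/(1−δ) ⇒ δ ≥ 18/34 = 9/17.
Vantage: cooperation gives 23 each period; deviation gives 38 once then 9 forever.
  δ ≥ 15/29.
Both must hold, so the binding constraint is Corva's: δ ≥ 9/17.

Corva; δ ≥ 9/17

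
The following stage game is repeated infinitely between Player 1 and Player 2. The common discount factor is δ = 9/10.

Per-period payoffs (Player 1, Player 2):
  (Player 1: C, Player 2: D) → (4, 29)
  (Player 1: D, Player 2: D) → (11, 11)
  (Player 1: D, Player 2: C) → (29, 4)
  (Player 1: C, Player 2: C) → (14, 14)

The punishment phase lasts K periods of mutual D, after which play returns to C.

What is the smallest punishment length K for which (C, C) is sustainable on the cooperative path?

IC: δ(1−δ^K)/(1−δ) ≥ (29−14)/(14−11) = 5.
With δ = 9/10: need 1 − δ^K ≥ 5·(1−9/10)/(9/10), i.e. δ^K ≤ 0.4444.
Since (9/10)^7 = 0.4783 and (9/10)^8 = 0.4305, the smallest such K is 8.

8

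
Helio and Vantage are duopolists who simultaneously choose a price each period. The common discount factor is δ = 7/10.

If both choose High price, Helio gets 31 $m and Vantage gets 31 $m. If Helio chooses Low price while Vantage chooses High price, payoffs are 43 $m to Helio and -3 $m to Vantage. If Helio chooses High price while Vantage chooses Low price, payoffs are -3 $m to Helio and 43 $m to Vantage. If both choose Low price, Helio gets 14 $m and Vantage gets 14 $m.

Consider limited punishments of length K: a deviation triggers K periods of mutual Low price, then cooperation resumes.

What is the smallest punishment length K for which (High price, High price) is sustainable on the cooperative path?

No profitable deviation requires (31−14)(δ+…+δ^K) ≥ 43−31, i.e. δ+…+δ^K ≥ 12/17 ≈ 0.7059.
With δ = 7/10, the partial sums are K=1: 0.7000, K=2: 1.1900.
K = 2 is the first length at which the sum reaches 0.7059.

2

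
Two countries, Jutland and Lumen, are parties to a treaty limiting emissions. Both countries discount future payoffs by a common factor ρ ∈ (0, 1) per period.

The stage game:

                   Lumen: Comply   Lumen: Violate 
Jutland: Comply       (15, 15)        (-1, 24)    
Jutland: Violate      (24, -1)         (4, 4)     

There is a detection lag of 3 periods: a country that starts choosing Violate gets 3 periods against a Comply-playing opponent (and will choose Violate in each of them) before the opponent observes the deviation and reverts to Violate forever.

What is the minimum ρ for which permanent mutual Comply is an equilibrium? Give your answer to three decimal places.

A deviator earns 24 for 3 periods, then 4 forever; cooperating earns 15 forever. Multiplying the IC by (1−ρ):
15 ≥ 24(1−ρ^3) + 4ρ^3, so 20·ρ^3 ≥ 9 and ρ^3 ≥ 9/20.
ρ ≥ (9/20)^(1/3) ≈ 0.766.

0.766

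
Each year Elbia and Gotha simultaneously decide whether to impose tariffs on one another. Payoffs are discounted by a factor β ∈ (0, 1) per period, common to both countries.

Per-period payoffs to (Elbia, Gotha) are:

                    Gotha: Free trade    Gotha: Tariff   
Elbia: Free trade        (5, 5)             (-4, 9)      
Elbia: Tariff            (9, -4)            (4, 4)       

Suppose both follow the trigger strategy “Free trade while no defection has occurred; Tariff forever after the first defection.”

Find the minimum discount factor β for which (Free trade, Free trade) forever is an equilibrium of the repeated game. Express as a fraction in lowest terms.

4/5

Cooperation forever yields 5 each period: 5/(1−β).
Deviating yields 9 once, then 4 forever: 9 + 4β/(1−β).
No profitable deviation requires 5/(1−β) ≥ 9 + 4β/(1−β).
Multiplying by (1−β): 5 ≥ 9(1−β) + 4β = 9 − 5β.
So 5β ≥ 4, i.e. β ≥ 4/5.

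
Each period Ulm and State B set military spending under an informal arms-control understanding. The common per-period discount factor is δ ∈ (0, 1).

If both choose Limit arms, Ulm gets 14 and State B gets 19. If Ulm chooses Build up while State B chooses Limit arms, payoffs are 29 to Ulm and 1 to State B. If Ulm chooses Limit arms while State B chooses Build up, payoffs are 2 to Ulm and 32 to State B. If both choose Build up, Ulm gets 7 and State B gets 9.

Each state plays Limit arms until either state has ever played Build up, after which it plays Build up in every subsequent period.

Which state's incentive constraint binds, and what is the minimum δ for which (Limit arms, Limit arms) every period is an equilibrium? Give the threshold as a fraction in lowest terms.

Ulm; δ ≥ 15/22

Ulm: cooperation gives 14 each period; deviation gives 29 once then 7 forever.
  14/(1−δ) ≥ 29 + 7δ/(1−δ) ⇒ δ ≥ 15/22.
State B: cooperation gives 19 each period; deviation gives 32 once then 9 forever.
  δ ≥ 13/23.
Both must hold, so the binding constraint is Ulm's: δ ≥ 15/22.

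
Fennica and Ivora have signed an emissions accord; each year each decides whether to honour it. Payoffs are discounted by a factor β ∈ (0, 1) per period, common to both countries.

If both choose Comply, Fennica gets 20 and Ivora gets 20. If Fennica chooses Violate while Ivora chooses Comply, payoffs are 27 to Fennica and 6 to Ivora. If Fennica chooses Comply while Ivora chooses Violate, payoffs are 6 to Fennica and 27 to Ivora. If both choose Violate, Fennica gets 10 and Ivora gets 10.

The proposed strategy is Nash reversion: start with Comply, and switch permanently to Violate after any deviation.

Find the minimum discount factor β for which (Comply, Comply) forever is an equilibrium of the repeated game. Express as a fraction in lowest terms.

One-period gain from deviating is 27 − 20 = 7. The loss is 20 − 10 = 10 in every subsequent period, with present value 10·β/(1−β).
Deviation is unprofitable when 10·β/(1−β) ≥ 7, i.e. β/(1−β) ≥ 7/10.
Equivalently β ≥ 7/(7+10) = 7/17.

7/17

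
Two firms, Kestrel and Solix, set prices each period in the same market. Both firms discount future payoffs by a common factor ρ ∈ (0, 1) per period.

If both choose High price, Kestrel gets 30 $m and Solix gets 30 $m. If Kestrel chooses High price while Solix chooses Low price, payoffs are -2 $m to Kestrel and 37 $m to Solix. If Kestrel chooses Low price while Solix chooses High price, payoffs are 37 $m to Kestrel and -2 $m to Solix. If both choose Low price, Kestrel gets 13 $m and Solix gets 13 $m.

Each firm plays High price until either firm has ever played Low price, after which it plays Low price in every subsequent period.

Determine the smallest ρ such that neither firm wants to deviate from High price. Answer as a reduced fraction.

30/(1−ρ) ≥ 37 + 13ρ/(1−ρ)
30 ≥ 37 − 24ρ
ρ ≥ 7/24.

7/24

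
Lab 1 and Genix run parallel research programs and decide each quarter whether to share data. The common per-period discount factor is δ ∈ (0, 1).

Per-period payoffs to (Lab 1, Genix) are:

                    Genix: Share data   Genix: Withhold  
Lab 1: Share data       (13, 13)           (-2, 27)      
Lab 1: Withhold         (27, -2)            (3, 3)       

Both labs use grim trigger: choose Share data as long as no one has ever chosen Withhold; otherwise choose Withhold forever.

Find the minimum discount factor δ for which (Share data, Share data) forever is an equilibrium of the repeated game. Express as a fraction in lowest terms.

Cooperation forever yields 13 each period: 13/(1−δ).
Deviating yields 27 once, then 3 forever: 27 + 3δ/(1−δ).
No profitable deviation requires 13/(1−δ) ≥ 27 + 3δ/(1−δ).
Multiplying by (1−δ): 13 ≥ 27(1−δ) + 3δ = 27 − 24δ.
So 24δ ≥ 14, i.e. δ ≥ 14/24 = 7/12.

7/12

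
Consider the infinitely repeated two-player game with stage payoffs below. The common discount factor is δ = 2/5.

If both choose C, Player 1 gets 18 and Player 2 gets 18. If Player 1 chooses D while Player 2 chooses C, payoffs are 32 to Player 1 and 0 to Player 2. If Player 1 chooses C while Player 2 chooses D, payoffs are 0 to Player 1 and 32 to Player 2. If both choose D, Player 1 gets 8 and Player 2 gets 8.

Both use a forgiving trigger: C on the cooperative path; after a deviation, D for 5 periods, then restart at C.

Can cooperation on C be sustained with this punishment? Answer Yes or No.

Comparing payoff streams over the 6 periods until play realigns: cooperate → 18(1+δ+…+δ^5); deviate → 32 + 8(δ+…+δ^5).
Cooperation is sustained iff (18−8)(δ+…+δ^5) ≥ 32−18.
δ+…+δ^5 = 2/5·(1−(2/5)^5)/(1−2/5) = 0.6598, and (32−18)/(18−8) = 1.4000.
0.6598 < 1.4000, so cooperation is not sustainable.

No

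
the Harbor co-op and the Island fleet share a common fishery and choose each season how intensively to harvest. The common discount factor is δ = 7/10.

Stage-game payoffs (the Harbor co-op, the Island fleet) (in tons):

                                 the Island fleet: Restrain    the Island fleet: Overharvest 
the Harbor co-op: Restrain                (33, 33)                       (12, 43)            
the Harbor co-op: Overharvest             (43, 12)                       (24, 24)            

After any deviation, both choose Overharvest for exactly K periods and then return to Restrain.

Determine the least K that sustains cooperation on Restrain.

2

IC: δ(1−δ^K)/(1−δ) ≥ (43−33)/(33−24) = 10/9.
With δ = 7/10: need 1 − δ^K ≥ 10/9·(1−7/10)/(7/10), i.e. δ^K ≤ 0.5238.
Since (7/10)^1 = 0.7000 and (7/10)^2 = 0.4900, the smallest such K is 2.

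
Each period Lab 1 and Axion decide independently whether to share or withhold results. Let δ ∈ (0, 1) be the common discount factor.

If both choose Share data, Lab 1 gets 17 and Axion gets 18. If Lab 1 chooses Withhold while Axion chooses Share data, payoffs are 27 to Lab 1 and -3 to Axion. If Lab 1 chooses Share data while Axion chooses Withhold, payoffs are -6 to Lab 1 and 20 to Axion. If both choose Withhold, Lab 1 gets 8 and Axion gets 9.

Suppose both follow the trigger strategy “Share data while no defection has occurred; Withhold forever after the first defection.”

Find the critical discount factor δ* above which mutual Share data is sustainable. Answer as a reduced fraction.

For Lab 1: deviation gain 27−17 = 10, per-period punishment loss 17−8 = 9. IC gives δ ≥ 10/19.
For Axion: gain 2, loss 9 per period, so δ ≥ 2/11.
The tighter constraint is Lab 1's, so cooperation needs δ ≥ 10/19.

10/19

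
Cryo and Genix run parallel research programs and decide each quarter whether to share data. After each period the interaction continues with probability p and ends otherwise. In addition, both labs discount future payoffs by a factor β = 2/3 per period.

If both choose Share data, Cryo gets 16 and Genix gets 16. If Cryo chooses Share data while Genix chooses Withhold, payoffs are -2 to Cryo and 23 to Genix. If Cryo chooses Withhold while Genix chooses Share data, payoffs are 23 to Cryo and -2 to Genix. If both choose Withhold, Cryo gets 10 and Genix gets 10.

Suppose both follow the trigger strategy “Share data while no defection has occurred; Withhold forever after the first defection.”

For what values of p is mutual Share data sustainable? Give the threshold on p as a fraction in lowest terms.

Expected continuation weight on next period's payoff is β·p = 2/3·p, which plays the role of the discount factor.
Cooperation requires 2/3·p ≥ (23−16)/(23−10) = 7/13, hence p ≥ 21/26.

21/26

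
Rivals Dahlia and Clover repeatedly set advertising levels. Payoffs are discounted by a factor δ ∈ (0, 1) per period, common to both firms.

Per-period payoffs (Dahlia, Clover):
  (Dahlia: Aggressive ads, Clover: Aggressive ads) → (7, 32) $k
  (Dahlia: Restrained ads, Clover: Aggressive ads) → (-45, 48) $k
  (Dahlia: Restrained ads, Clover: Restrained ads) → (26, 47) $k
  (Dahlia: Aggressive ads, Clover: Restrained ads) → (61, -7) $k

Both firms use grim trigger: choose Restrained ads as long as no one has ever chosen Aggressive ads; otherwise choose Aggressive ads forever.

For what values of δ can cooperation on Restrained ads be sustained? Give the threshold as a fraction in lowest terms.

35/54

Dahlia's threshold: (61−26)/(61−7) = 35/54.
Clover's threshold: (48−47)/(48−32) = 1/16.
35/54 > 1/16, so Dahlia binds and δ* = 35/54.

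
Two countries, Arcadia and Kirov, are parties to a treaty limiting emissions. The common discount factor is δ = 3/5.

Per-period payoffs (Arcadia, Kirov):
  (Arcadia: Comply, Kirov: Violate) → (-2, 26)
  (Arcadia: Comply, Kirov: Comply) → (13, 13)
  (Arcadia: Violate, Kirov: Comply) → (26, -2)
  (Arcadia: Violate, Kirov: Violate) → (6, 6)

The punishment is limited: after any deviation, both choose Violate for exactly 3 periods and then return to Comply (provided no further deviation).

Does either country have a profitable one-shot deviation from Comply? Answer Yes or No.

Yes

Comparing payoff streams over the 4 periods until play realigns: cooperate → 13(1+δ+…+δ^3); deviate → 26 + 6(δ+…+δ^3).
Cooperation is sustained iff (13−6)(δ+…+δ^3) ≥ 26−13.
δ+…+δ^3 = 3/5·(1−(3/5)^3)/(1−3/5) = 1.1760, and (26−13)/(13−6) = 1.8571.
1.1760 < 1.8571, so cooperation is not sustainable.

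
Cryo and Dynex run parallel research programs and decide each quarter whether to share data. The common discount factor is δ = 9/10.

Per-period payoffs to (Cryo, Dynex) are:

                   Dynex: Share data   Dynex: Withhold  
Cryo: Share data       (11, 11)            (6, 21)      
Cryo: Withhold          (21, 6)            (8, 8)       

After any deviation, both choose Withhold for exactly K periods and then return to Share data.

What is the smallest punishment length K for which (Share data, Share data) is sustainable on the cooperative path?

No profitable deviation requires (11−8)(δ+…+δ^K) ≥ 21−11, i.e. δ+…+δ^K ≥ 10/3 ≈ 3.3333.
With δ = 9/10, the partial sums are K=1: 0.9000, K=2: 1.7100, K=3: 2.4390, K=4: 3.0951, K=5: 3.6856.
K = 5 is the first length at which the sum reaches 3.3333.

5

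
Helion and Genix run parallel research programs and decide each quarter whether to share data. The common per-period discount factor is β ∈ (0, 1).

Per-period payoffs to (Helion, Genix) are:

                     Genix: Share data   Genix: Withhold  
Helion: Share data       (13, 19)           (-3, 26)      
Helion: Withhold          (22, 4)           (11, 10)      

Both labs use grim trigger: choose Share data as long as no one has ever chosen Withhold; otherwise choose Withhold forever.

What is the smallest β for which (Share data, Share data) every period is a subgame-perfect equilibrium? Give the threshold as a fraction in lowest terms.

9/11

Helion's threshold: (22−13)/(22−11) = 9/11.
Genix's threshold: (26−19)/(26−10) = 7/16.
9/11 > 7/16, so Helion binds and β* = 9/11.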